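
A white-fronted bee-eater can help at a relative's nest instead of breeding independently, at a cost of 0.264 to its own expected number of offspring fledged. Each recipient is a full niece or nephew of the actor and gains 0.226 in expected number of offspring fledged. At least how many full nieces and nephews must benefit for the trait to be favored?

5

r to a full niece or nephew = 0.25 (full aunt/uncle↔niece/nephew: two paths of length 3 through the shared grandparent pair: r = 2·(1/2)^3 = 1/4).
Hamilton's rule: n·r·B > C  ⇒  n > C/(r·B) = 0.264/(0.25·0.226) = 4.673.
The smallest integer exceeding 4.673 is 5.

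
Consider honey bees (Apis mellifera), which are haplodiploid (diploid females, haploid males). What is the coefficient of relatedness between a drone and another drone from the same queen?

0.5

Haploid brothers each carry a random half of the queen's diploid genome, so on average they share half: r = 1/2.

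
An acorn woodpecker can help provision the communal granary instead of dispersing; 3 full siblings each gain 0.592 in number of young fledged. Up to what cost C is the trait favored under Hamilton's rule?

0.888

r to a full sibling = 0.5 (full sibs share both parents — two paths of length 2: r = 2·(1/2)^2 = 1/2).
Hamilton's rule: n·r·B > C, so the trait is favored while C < n·r·B = 3·0.5·0.592 = 0.888.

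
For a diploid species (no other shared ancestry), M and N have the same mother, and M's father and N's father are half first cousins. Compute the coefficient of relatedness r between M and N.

0.265625

Wright's path rule: contributions from independent ancestry routes add.
M and N are related in two ways: half-sibs through their shared mother (r = 1/4) and half second cousins through their fathers (r = 1/64).
r = 1/4 + 1/64 = 0.265625.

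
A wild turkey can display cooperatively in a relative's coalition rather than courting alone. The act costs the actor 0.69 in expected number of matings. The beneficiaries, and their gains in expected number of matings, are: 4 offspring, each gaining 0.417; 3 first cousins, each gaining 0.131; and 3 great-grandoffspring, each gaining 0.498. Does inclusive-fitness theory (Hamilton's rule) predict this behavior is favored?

Yes

Hamilton's rule: the trait is favored when the sum of r·B over every recipient exceeds the actor's cost C.
r to an offspring = 1/2 (one parent–offspring link: r = (1/2)^1 = 1/2).
r to a first cousin = 0.125 (first cousins share one grandparent pair — two paths of length 4: r = 2·(1/2)^4 = 1/8).
r to a great-grandoffspring = 0.125 (three parent–offspring links: r = (1/2)^3 = 1/8).
Summing one r·B term per recipient: 4·0.5·0.417 + 3·0.125·0.131 + 3·0.125·0.498 = 1.069875.
1.069875 > 0.69: the indirect benefit exceeds the cost.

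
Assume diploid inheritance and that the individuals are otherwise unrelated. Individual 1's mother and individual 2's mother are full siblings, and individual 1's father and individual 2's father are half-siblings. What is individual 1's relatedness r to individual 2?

0.1875

Wright's path rule: contributions from independent ancestry routes add.
Individual 1 and individual 2 are related in two ways: first cousins through their mothers (r = 1/8) and half first cousins through their fathers (r = 1/16).
r = 1/8 + 1/16 = 3/16 = 0.1875.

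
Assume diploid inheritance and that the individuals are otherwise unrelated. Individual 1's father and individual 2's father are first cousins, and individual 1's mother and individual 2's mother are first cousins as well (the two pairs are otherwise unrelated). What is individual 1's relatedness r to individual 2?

Relatedness sums over independent paths through distinct common ancestors.
Individual 1 and individual 2 are related in two ways: second cousins through their fathers (r = 1/32) and second cousins through their mothers (r = 1/32).
r = 1/32 + 1/32 = 0.0625.

0.0625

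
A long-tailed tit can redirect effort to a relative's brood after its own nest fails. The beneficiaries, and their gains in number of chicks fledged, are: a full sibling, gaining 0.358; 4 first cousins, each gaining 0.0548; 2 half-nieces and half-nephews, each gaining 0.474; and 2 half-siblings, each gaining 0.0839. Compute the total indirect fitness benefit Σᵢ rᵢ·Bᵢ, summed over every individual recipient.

0.36685

r to a full sibling = 0.5 (full sibs share both parents — two paths of length 2: r = 2·(1/2)^2 = 1/2).
r to a first cousin = 1/8 (first cousins share one grandparent pair — two paths of length 4: r = 2·(1/2)^4 = 1/8).
r to a half-niece or half-nephew = 1/8 (half-aunt/uncle↔niece/nephew: one path of length 3: r = (1/2)^3 = 1/8).
r to a half-sibling = 0.25 (half-sibs share one parent — one path of length 2: r = (1/2)^2 = 1/4).
Summing one r·B term per recipient: 1·0.5·0.358 + 4·0.125·0.0548 + 2·0.125·0.474 + 2·0.25·0.0839 = 0.36685.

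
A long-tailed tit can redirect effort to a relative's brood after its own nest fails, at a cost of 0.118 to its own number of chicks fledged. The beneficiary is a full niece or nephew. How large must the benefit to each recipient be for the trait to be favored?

0.472

r to a full niece or nephew = 1/4 (full aunt/uncle↔niece/nephew: two paths of length 3 through the shared grandparent pair: r = 2·(1/2)^3 = 1/4).
Hamilton's rule with n recipients of equal r: n·r·B > C, so B > C/(n·r) = 0.118/(1·0.25) = 0.472.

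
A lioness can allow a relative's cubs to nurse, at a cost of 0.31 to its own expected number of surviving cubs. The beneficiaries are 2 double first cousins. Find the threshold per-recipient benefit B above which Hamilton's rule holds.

0.62

r to a double first cousin = 0.25 (double first cousins share both grandparent pairs — four paths of length 4: r = 4·(1/2)^4 = 1/4).
Hamilton's rule with n recipients of equal r: n·r·B > C, so B > C/(n·r) = 0.31/(2·0.25) = 0.62.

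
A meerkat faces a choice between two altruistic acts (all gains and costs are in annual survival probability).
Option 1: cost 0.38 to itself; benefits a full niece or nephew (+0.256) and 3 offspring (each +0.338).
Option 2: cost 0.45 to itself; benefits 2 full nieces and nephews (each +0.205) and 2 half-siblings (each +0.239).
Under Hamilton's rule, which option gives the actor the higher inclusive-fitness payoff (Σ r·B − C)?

Option 1: r to a full niece or nephew = 0.25.
Option 1: r to an offspring = 0.5.
Option 1: Σ r·B − C = (1·0.25·0.256 + 3·0.5·0.338) − 0.38 = 0.191.
Option 2: r to a full niece or nephew = 0.25.
Option 2: r to a half-sibling = 0.25.
Option 2: Σ r·B − C = (2·0.25·0.205 + 2·0.25·0.239) − 0.45 = -0.228.
Option 1 has the higher net inclusive-fitness payoff.

Option 1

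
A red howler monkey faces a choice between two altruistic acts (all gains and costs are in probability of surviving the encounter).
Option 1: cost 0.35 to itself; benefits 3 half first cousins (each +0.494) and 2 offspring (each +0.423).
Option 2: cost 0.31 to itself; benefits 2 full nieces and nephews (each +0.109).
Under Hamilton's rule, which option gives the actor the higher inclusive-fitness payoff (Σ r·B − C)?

Option 1

Option 1: r to a half first cousin = 0.0625.
Option 1: r to an offspring = 0.5.
Option 1: Σ r·B − C = (3·0.0625·0.494 + 2·0.5·0.423) − 0.35 = 0.165625.
Option 2: r to a full niece or nephew = 0.25.
Option 2: Σ r·B − C = (2·0.25·0.109) − 0.31 = -0.2555.
Option 1 has the higher net inclusive-fitness payoff.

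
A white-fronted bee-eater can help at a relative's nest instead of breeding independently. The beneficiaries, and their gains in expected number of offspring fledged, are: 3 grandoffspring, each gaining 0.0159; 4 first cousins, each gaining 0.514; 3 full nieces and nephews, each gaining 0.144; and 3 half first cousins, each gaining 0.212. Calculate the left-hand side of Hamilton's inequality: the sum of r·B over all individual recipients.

r to a grandoffspring = 0.25 (two parent–offspring links: r = (1/2)^2 = 1/4).
r to a first cousin = 0.125 (first cousins share one grandparent pair — two paths of length 4: r = 2·(1/2)^4 = 1/8).
r to a full niece or nephew = 0.25 (full aunt/uncle↔niece/nephew: two paths of length 3 through the shared grandparent pair: r = 2·(1/2)^3 = 1/4).
r to a half first cousin = 1/16 (half first cousins share one grandparent — one path of length 4: r = (1/2)^4 = 1/16).
Summing one r·B term per recipient: 3·0.25·0.0159 + 4·0.125·0.514 + 3·0.25·0.144 + 3·0.0625·0.212 = 0.416675.

0.416675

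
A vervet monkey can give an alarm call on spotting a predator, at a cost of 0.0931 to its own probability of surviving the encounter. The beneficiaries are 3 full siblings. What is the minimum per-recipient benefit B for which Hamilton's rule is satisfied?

0.0621

r to a full sibling = 1/2 (full sibs share both parents — two paths of length 2: r = 2·(1/2)^2 = 1/2).
Hamilton's rule with n recipients of equal r: n·r·B > C, so B > C/(n·r) = 0.0931/(3·0.5) = 0.0621.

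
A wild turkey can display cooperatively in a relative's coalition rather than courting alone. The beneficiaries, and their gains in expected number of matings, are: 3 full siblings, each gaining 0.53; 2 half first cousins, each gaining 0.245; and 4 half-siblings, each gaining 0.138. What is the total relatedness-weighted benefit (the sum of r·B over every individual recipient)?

r to a full sibling = 1/2 (full sibs share both parents — two paths of length 2: r = 2·(1/2)^2 = 1/2).
r to a half first cousin = 0.0625 (half first cousins share one grandparent — one path of length 4: r = (1/2)^4 = 1/16).
r to a half-sibling = 1/4 (half-sibs share one parent — one path of length 2: r = (1/2)^2 = 1/4).
Summing one r·B term per recipient: 3·0.5·0.53 + 2·0.0625·0.245 + 4·0.25·0.138 = 0.963625.

0.963625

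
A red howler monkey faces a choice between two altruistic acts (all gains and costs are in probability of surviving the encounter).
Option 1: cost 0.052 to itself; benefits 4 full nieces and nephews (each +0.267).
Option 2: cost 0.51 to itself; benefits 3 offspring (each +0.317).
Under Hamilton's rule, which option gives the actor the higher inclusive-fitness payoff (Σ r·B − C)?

Option 1

Option 1: r to a full niece or nephew = 0.25.
Option 1: Σ r·B − C = (4·0.25·0.267) − 0.052 = 0.215.
Option 2: r to an offspring = 0.5.
Option 2: Σ r·B − C = (3·0.5·0.317) − 0.51 = -0.0345.
Option 1 has the higher net inclusive-fitness payoff.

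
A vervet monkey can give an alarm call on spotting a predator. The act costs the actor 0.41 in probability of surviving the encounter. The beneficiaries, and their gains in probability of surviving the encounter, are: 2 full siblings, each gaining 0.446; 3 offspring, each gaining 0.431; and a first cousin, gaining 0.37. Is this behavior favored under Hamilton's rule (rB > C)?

Yes

Hamilton's rule: the trait is favored when the sum of r·B over every recipient exceeds the actor's cost C.
r to a full sibling = 0.5 (full sibs share both parents — two paths of length 2: r = 2·(1/2)^2 = 1/2).
r to an offspring = 1/2 (one parent–offspring link: r = (1/2)^1 = 1/2).
r to a first cousin = 1/8 (first cousins share one grandparent pair — two paths of length 4: r = 2·(1/2)^4 = 1/8).
Summing one r·B term per recipient: 2·0.5·0.446 + 3·0.5·0.431 + 1·0.125·0.37 = 1.13875.
1.13875 > 0.41: the indirect benefit exceeds the cost.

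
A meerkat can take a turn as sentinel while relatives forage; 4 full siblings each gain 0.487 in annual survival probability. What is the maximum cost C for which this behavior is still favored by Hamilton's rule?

0.974

r to a full sibling = 0.5 (full sibs share both parents — two paths of length 2: r = 2·(1/2)^2 = 1/2).
Hamilton's rule: n·r·B > C, so the trait is favored while C < n·r·B = 4·0.5·0.487 = 0.974.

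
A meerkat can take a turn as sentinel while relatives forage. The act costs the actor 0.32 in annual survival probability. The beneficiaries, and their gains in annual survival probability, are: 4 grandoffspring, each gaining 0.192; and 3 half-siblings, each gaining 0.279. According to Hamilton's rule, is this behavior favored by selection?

Hamilton's rule: the trait is favored when the sum of r·B over every recipient exceeds the actor's cost C.
r to a grandoffspring = 0.25 (two parent–offspring links: r = (1/2)^2 = 1/4).
r to a half-sibling = 1/4 (half-sibs share one parent — one path of length 2: r = (1/2)^2 = 1/4).
Summing one r·B term per recipient: 4·0.25·0.192 + 3·0.25·0.279 = 0.40125.
0.40125 > 0.32: the indirect benefit exceeds the cost.

Yes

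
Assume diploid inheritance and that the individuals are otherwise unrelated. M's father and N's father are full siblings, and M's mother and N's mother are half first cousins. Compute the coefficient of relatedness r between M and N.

0.140625

Independent pedigree routes through distinct common ancestors add.
M and N are related in two ways: first cousins through their fathers (r = 1/8) and half second cousins through their mothers (r = 1/64).
r = 1/8 + 1/64 = 9/64 = 0.140625.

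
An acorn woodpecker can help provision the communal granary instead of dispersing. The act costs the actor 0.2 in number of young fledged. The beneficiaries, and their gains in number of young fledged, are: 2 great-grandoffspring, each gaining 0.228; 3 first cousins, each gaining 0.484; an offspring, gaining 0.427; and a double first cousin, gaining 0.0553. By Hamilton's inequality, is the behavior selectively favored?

Yes

Hamilton's rule: the trait is favored when the sum of r·B over every recipient exceeds the actor's cost C.
r to a great-grandoffspring = 0.125 (three parent–offspring links: r = (1/2)^3 = 1/8).
r to a first cousin = 0.125 (first cousins share one grandparent pair — two paths of length 4: r = 2·(1/2)^4 = 1/8).
r to an offspring = 1/2 (one parent–offspring link: r = (1/2)^1 = 1/2).
r to a double first cousin = 1/4 (double first cousins share both grandparent pairs — four paths of length 4: r = 4·(1/2)^4 = 1/4).
Summing one r·B term per recipient: 2·0.125·0.228 + 3·0.125·0.484 + 1·0.5·0.427 + 1·0.25·0.0553 = 0.465825.
0.465825 > 0.2: the indirect benefit exceeds the cost.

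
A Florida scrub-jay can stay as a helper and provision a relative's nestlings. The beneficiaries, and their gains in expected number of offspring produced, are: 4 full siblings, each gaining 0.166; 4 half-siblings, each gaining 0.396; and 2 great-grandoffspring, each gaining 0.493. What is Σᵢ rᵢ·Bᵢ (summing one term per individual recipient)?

0.85125

r to a full sibling = 0.5 (full sibs share both parents — two paths of length 2: r = 2·(1/2)^2 = 1/2).
r to a half-sibling = 0.25 (half-sibs share one parent — one path of length 2: r = (1/2)^2 = 1/4).
r to a great-grandoffspring = 1/8 (three parent–offspring links: r = (1/2)^3 = 1/8).
Summing one r·B term per recipient: 4·0.5·0.166 + 4·0.25·0.396 + 2·0.125·0.493 = 0.85125.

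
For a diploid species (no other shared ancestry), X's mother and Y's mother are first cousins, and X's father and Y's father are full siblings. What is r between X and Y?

0.15625

Independent pedigree routes through distinct common ancestors add.
X and Y are related in two ways: second cousins through their mothers (r = 1/32) and first cousins through their fathers (r = 1/8).
r = 1/32 + 1/8 = 5/32 = 0.15625.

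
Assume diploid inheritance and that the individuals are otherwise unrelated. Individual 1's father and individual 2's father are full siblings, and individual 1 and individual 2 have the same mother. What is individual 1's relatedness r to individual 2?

0.375

Wright's path rule: contributions from independent ancestry routes add.
Individual 1 and individual 2 are related in two ways: first cousins through their fathers (r = 1/8) and half-sibs through their shared mother (r = 1/4).
r = 1/8 + 1/4 = 0.375.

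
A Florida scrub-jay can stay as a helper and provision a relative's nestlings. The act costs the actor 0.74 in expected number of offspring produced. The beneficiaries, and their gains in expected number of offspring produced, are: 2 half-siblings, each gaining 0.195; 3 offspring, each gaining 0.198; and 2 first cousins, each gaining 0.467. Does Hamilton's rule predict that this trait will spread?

No

Hamilton's rule: the trait is favored when the sum of r·B over every recipient exceeds the actor's cost C.
r to a half-sibling = 0.25 (half-sibs share one parent — one path of length 2: r = (1/2)^2 = 1/4).
r to an offspring = 1/2 (one parent–offspring link: r = (1/2)^1 = 1/2).
r to a first cousin = 0.125 (first cousins share one grandparent pair — two paths of length 4: r = 2·(1/2)^4 = 1/8).
Summing one r·B term per recipient: 2·0.25·0.195 + 3·0.5·0.198 + 2·0.125·0.467 = 0.51125.
0.51125 < 0.74: the indirect benefit is less than the cost.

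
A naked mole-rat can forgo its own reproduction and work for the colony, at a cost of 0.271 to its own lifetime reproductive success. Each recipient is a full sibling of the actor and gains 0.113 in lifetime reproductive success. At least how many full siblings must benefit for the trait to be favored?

5

r to a full sibling = 0.5 (full sibs share both parents — two paths of length 2: r = 2·(1/2)^2 = 1/2).
Hamilton's rule: n·r·B > C  ⇒  n > C/(r·B) = 0.271/(0.5·0.113) = 4.796.
The smallest integer exceeding 4.796 is 5.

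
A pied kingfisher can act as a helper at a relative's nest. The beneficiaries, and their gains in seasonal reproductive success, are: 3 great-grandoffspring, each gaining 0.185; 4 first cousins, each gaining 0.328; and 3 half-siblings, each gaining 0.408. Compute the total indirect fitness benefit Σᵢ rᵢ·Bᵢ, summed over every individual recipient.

r to a great-grandoffspring = 1/8 (three parent–offspring links: r = (1/2)^3 = 1/8).
r to a first cousin = 0.125 (first cousins share one grandparent pair — two paths of length 4: r = 2·(1/2)^4 = 1/8).
r to a half-sibling = 1/4 (half-sibs share one parent — one path of length 2: r = (1/2)^2 = 1/4).
Summing one r·B term per recipient: 3·0.125·0.185 + 4·0.125·0.328 + 3·0.25·0.408 = 0.539375.

0.539375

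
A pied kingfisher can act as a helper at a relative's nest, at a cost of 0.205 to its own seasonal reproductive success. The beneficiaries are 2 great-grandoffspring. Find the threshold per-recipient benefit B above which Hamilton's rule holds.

r to a great-grandoffspring = 0.125 (three parent–offspring links: r = (1/2)^3 = 1/8).
Hamilton's rule with n recipients of equal r: n·r·B > C, so B > C/(n·r) = 0.205/(2·0.125) = 0.82.

0.82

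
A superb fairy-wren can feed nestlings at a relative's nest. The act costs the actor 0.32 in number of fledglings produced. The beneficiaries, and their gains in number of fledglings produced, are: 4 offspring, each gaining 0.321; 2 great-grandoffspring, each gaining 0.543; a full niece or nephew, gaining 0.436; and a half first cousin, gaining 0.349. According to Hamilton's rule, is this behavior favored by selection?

Yes

Hamilton's rule: the trait is favored when the sum of r·B over every recipient exceeds the actor's cost C.
r to an offspring = 0.5 (one parent–offspring link: r = (1/2)^1 = 1/2).
r to a great-grandoffspring = 0.125 (three parent–offspring links: r = (1/2)^3 = 1/8).
r to a full niece or nephew = 1/4 (full aunt/uncle↔niece/nephew: two paths of length 3 through the shared grandparent pair: r = 2·(1/2)^3 = 1/4).
r to a half first cousin = 0.0625 (half first cousins share one grandparent — one path of length 4: r = (1/2)^4 = 1/16).
Summing one r·B term per recipient: 4·0.5·0.321 + 2·0.125·0.543 + 1·0.25·0.436 + 1·0.0625·0.349 = 0.9085625.
0.9085625 > 0.32: the indirect benefit exceeds the cost.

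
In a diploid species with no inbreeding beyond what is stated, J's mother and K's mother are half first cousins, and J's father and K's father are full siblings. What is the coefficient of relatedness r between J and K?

Independent pedigree routes through distinct common ancestors add.
J and K are related in two ways: half second cousins through their mothers (r = 1/64) and first cousins through their fathers (r = 1/8).
r = 1/64 + 1/8 = 0.140625.

0.140625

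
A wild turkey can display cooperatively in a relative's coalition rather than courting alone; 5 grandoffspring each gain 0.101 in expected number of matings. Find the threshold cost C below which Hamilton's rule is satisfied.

r to a grandoffspring = 1/4 (two parent–offspring links: r = (1/2)^2 = 1/4).
Hamilton's rule: n·r·B > C, so the trait is favored while C < n·r·B = 5·0.25·0.101 = 0.12625.

0.12625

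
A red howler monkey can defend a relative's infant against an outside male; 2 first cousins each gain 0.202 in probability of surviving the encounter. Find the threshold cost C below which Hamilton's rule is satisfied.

0.0505

r to a first cousin = 0.125 (first cousins share one grandparent pair — two paths of length 4: r = 2·(1/2)^4 = 1/8).
Hamilton's rule: n·r·B > C, so the trait is favored while C < n·r·B = 2·0.125·0.202 = 0.0505.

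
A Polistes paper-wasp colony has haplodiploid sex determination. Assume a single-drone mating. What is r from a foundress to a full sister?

Haplodiploid full sisters inherit their father's entire haploid genome identically (contributing 1/2) and on average half of their mother's contribution (1/2 · 1/2 = 1/4); r = 1/2 + 1/4 = 3/4.

0.75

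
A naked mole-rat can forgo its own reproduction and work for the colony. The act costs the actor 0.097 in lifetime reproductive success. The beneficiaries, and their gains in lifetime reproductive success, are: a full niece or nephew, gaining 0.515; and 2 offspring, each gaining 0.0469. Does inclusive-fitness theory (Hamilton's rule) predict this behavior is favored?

Hamilton's rule: the trait is favored when the sum of r·B over every recipient exceeds the actor's cost C.
r to a full niece or nephew = 1/4 (full aunt/uncle↔niece/nephew: two paths of length 3 through the shared grandparent pair: r = 2·(1/2)^3 = 1/4).
r to an offspring = 0.5 (one parent–offspring link: r = (1/2)^1 = 1/2).
Summing one r·B term per recipient: 1·0.25·0.515 + 2·0.5·0.0469 = 0.17565.
0.17565 > 0.097: the indirect benefit exceeds the cost.

Yes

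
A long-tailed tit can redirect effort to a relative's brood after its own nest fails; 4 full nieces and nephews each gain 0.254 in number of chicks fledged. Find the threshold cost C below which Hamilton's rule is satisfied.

r to a full niece or nephew = 0.25 (full aunt/uncle↔niece/nephew: two paths of length 3 through the shared grandparent pair: r = 2·(1/2)^3 = 1/4).
Hamilton's rule: n·r·B > C, so the trait is favored while C < n·r·B = 4·0.25·0.254 = 0.254.

0.254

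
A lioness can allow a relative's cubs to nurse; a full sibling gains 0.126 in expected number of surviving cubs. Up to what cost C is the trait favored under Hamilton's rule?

r to a full sibling = 1/2 (full sibs share both parents — two paths of length 2: r = 2·(1/2)^2 = 1/2).
Hamilton's rule: n·r·B > C, so the trait is favored while C < n·r·B = 1·0.5·0.126 = 0.063.

0.063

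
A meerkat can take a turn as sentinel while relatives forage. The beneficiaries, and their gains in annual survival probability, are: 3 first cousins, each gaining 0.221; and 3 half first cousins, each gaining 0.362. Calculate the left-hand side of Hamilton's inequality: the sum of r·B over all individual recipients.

r to a first cousin = 1/8 (first cousins share one grandparent pair — two paths of length 4: r = 2·(1/2)^4 = 1/8).
r to a half first cousin = 1/16 (half first cousins share one grandparent — one path of length 4: r = (1/2)^4 = 1/16).
Summing one r·B term per recipient: 3·0.125·0.221 + 3·0.0625·0.362 = 0.15075.

0.15075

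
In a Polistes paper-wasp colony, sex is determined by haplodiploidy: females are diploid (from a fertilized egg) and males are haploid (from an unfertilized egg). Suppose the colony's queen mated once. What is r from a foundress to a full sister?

0.75

Haplodiploid full sisters inherit their father's entire haploid genome identically (contributing 1/2) and on average half of their mother's contribution (1/2 · 1/2 = 1/4); r = 1/2 + 1/4 = 3/4.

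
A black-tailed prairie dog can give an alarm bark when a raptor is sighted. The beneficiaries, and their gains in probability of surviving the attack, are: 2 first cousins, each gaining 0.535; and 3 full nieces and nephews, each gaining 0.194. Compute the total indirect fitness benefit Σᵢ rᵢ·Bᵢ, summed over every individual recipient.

r to a first cousin = 0.125 (first cousins share one grandparent pair — two paths of length 4: r = 2·(1/2)^4 = 1/8).
r to a full niece or nephew = 0.25 (full aunt/uncle↔niece/nephew: two paths of length 3 through the shared grandparent pair: r = 2·(1/2)^3 = 1/4).
Summing one r·B term per recipient: 2·0.125·0.535 + 3·0.25·0.194 = 0.27925.

0.27925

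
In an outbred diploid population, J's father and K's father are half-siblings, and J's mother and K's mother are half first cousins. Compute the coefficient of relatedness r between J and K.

Wright's path rule: contributions from independent ancestry routes add.
J and K are related in two ways: half first cousins through their fathers (r = 1/16) and half second cousins through their mothers (r = 1/64).
r = 1/16 + 1/64 = 5/64 = 0.078125.

0.078125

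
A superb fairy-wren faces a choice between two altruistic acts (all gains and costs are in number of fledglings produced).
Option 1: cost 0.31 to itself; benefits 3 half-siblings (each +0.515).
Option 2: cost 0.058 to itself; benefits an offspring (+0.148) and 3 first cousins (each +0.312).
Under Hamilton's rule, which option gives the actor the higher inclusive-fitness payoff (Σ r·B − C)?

Option 2

Option 1: r to a half-sibling = 0.25.
Option 1: Σ r·B − C = (3·0.25·0.515) − 0.31 = 0.07625.
Option 2: r to an offspring = 0.5.
Option 2: r to a first cousin = 0.125.
Option 2: Σ r·B − C = (1·0.5·0.148 + 3·0.125·0.312) − 0.058 = 0.133.
Option 2 has the higher net inclusive-fitness payoff.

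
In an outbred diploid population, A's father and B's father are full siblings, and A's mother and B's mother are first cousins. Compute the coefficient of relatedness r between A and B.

0.15625

Wright's path rule: contributions from independent ancestry routes add.
A and B are related in two ways: first cousins through their fathers (r = 1/8) and second cousins through their mothers (r = 1/32).
r = 1/8 + 1/32 = 5/32 = 0.15625.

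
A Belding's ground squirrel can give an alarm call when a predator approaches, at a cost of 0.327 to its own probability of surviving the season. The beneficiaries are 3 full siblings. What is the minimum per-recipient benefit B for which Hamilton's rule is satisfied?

0.218

r to a full sibling = 1/2 (full sibs share both parents — two paths of length 2: r = 2·(1/2)^2 = 1/2).
Hamilton's rule with n recipients of equal r: n·r·B > C, so B > C/(n·r) = 0.327/(3·0.5) = 0.218.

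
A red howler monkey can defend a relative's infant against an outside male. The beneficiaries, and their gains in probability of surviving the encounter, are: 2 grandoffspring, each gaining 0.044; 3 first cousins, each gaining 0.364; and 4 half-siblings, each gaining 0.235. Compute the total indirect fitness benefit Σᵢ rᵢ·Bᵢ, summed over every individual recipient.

r to a grandoffspring = 1/4 (two parent–offspring links: r = (1/2)^2 = 1/4).
r to a first cousin = 0.125 (first cousins share one grandparent pair — two paths of length 4: r = 2·(1/2)^4 = 1/8).
r to a half-sibling = 1/4 (half-sibs share one parent — one path of length 2: r = (1/2)^2 = 1/4).
Summing one r·B term per recipient: 2·0.25·0.044 + 3·0.125·0.364 + 4·0.25·0.235 = 0.3935.

0.3935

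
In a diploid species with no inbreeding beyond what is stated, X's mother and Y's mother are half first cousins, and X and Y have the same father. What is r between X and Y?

Relatedness sums over independent paths through distinct common ancestors.
X and Y are related in two ways: half second cousins through their mothers (r = 1/64) and half-sibs through their shared father (r = 1/4).
r = 1/64 + 1/4 = 0.265625.

0.265625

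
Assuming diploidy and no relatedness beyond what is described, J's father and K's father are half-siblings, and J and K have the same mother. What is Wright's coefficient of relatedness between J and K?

Independent pedigree routes through distinct common ancestors add.
J and K are related in two ways: half first cousins through their fathers (r = 1/16) and half-sibs through their shared mother (r = 1/4).
r = 1/16 + 1/4 = 5/16 = 0.3125.

0.3125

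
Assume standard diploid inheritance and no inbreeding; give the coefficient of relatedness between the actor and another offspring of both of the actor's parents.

Each parent–offspring link contributes a factor of 1/2, and independent paths through distinct common ancestors add.
Full sibs share both parents — two paths of length 2: r = 2·(1/2)^2 = 1/2.

0.5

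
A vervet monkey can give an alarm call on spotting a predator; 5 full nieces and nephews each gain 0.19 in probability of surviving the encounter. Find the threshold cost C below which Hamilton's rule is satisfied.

r to a full niece or nephew = 0.25 (full aunt/uncle↔niece/nephew: two paths of length 3 through the shared grandparent pair: r = 2·(1/2)^3 = 1/4).
Hamilton's rule: n·r·B > C, so the trait is favored while C < n·r·B = 5·0.25·0.19 = 0.2375.

0.2375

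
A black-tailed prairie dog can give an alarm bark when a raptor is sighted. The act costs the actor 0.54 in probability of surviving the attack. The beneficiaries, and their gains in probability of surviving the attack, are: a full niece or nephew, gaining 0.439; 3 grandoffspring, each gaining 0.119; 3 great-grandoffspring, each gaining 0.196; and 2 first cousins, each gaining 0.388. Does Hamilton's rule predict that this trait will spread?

Hamilton's rule: the trait is favored when the sum of r·B over every recipient exceeds the actor's cost C.
r to a full niece or nephew = 1/4 (full aunt/uncle↔niece/nephew: two paths of length 3 through the shared grandparent pair: r = 2·(1/2)^3 = 1/4).
r to a grandoffspring = 1/4 (two parent–offspring links: r = (1/2)^2 = 1/4).
r to a great-grandoffspring = 1/8 (three parent–offspring links: r = (1/2)^3 = 1/8).
r to a first cousin = 1/8 (first cousins share one grandparent pair — two paths of length 4: r = 2·(1/2)^4 = 1/8).
Summing one r·B term per recipient: 1·0.25·0.439 + 3·0.25·0.119 + 3·0.125·0.196 + 2·0.125·0.388 = 0.3695.
0.3695 < 0.54: the indirect benefit is less than the cost.

No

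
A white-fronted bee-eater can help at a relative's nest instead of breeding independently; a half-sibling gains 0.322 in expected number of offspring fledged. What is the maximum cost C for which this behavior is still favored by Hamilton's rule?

r to a half-sibling = 1/4 (half-sibs share one parent — one path of length 2: r = (1/2)^2 = 1/4).
Hamilton's rule: n·r·B > C, so the trait is favored while C < n·r·B = 1·0.25·0.322 = 0.0805.

0.0805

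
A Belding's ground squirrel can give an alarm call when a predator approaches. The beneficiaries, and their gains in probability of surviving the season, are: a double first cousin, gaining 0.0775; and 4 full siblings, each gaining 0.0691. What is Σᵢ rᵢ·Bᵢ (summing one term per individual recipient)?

0.157575

r to a double first cousin = 1/4 (double first cousins share both grandparent pairs — four paths of length 4: r = 4·(1/2)^4 = 1/4).
r to a full sibling = 0.5 (full sibs share both parents — two paths of length 2: r = 2·(1/2)^2 = 1/2).
Summing one r·B term per recipient: 1·0.25·0.0775 + 4·0.5·0.0691 = 0.157575.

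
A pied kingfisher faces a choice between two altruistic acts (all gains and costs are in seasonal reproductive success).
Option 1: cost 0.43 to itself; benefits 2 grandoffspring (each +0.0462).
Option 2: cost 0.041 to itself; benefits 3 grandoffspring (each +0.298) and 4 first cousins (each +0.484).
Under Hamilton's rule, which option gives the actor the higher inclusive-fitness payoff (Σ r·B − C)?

Option 1: r to a grandoffspring = 0.25.
Option 1: Σ r·B − C = (2·0.25·0.0462) − 0.43 = -0.4069.
Option 2: r to a grandoffspring = 0.25.
Option 2: r to a first cousin = 0.125.
Option 2: Σ r·B − C = (3·0.25·0.298 + 4·0.125·0.484) − 0.041 = 0.4245.
Option 2 has the higher net inclusive-fitness payoff.

Option 2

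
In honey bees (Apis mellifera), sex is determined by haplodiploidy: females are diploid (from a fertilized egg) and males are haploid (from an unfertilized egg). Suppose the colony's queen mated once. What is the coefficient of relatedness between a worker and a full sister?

0.75

Haplodiploid full sisters inherit their father's entire haploid genome identically (contributing 1/2) and on average half of their mother's contribution (1/2 · 1/2 = 1/4); r = 1/2 + 1/4 = 3/4.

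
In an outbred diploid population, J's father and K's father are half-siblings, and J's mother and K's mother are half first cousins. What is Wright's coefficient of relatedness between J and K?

Independent pedigree routes through distinct common ancestors add.
J and K are related in two ways: half first cousins through their fathers (r = 1/16) and half second cousins through their mothers (r = 1/64).
r = 1/16 + 1/64 = 5/64 = 0.078125.

0.078125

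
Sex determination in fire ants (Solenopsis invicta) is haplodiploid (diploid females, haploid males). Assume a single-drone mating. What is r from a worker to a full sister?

Haplodiploid full sisters inherit their father's entire haploid genome identically (contributing 1/2) and on average half of their mother's contribution (1/2 · 1/2 = 1/4); r = 1/2 + 1/4 = 3/4.

0.75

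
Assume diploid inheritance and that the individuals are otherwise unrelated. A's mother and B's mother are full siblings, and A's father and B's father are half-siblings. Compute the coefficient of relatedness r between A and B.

Independent pedigree routes through distinct common ancestors add.
A and B are related in two ways: first cousins through their mothers (r = 1/8) and half first cousins through their fathers (r = 1/16).
r = 1/8 + 1/16 = 0.1875.

0.1875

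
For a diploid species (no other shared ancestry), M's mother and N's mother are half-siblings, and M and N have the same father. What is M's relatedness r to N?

Independent pedigree routes through distinct common ancestors add.
M and N are related in two ways: half first cousins through their mothers (r = 1/16) and half-sibs through their shared father (r = 1/4).
r = 1/16 + 1/4 = 0.3125.

0.3125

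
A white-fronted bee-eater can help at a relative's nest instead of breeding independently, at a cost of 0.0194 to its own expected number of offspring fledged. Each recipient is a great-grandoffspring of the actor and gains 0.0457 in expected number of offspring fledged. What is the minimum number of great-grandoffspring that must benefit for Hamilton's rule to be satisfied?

4

r to a great-grandoffspring = 1/8 (three parent–offspring links: r = (1/2)^3 = 1/8).
Hamilton's rule: n·r·B > C  ⇒  n > C/(r·B) = 0.0194/(0.125·0.0457) = 3.396.
The smallest integer exceeding 3.396 is 4.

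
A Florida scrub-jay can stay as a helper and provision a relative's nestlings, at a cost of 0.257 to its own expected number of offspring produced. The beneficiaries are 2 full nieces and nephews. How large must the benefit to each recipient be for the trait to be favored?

r to a full niece or nephew = 0.25 (full aunt/uncle↔niece/nephew: two paths of length 3 through the shared grandparent pair: r = 2·(1/2)^3 = 1/4).
Hamilton's rule with n recipients of equal r: n·r·B > C, so B > C/(n·r) = 0.257/(2·0.25) = 0.514.

0.514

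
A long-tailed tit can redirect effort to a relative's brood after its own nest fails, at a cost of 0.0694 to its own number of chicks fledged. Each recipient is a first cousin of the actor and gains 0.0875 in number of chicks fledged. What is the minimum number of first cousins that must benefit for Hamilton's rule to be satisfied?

7

r to a first cousin = 1/8 (first cousins share one grandparent pair — two paths of length 4: r = 2·(1/2)^4 = 1/8).
Hamilton's rule: n·r·B > C  ⇒  n > C/(r·B) = 0.0694/(0.125·0.0875) = 6.345.
The smallest integer exceeding 6.345 is 7.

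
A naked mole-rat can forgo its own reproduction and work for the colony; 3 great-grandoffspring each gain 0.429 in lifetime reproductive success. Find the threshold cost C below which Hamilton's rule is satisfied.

r to a great-grandoffspring = 0.125 (three parent–offspring links: r = (1/2)^3 = 1/8).
Hamilton's rule: n·r·B > C, so the trait is favored while C < n·r·B = 3·0.125·0.429 = 0.160875.

0.160875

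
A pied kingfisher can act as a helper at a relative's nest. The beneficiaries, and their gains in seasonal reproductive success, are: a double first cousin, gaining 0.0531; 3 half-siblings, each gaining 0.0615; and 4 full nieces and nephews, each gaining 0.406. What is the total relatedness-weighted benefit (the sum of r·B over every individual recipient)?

r to a double first cousin = 1/4 (double first cousins share both grandparent pairs — four paths of length 4: r = 4·(1/2)^4 = 1/4).
r to a half-sibling = 1/4 (half-sibs share one parent — one path of length 2: r = (1/2)^2 = 1/4).
r to a full niece or nephew = 0.25 (full aunt/uncle↔niece/nephew: two paths of length 3 through the shared grandparent pair: r = 2·(1/2)^3 = 1/4).
Summing one r·B term per recipient: 1·0.25·0.0531 + 3·0.25·0.0615 + 4·0.25·0.406 = 0.4654.

0.4654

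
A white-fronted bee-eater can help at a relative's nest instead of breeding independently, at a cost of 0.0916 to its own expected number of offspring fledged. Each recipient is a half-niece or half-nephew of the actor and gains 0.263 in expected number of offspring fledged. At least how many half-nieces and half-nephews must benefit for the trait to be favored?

r to a half-niece or half-nephew = 1/8 (half-aunt/uncle↔niece/nephew: one path of length 3: r = (1/2)^3 = 1/8).
Hamilton's rule: n·r·B > C  ⇒  n > C/(r·B) = 0.0916/(0.125·0.263) = 2.786.
The smallest integer exceeding 2.786 is 3.

3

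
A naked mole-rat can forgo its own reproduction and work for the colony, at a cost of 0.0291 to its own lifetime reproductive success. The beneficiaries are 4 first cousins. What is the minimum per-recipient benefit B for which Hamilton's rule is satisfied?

r to a first cousin = 0.125 (first cousins share one grandparent pair — two paths of length 4: r = 2·(1/2)^4 = 1/8).
Hamilton's rule with n recipients of equal r: n·r·B > C, so B > C/(n·r) = 0.0291/(4·0.125) = 0.0582.

0.0582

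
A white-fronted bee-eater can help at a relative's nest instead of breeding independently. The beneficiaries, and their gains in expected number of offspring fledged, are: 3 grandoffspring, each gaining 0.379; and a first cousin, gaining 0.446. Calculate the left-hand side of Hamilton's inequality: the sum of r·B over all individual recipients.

0.34

r to a grandoffspring = 0.25 (two parent–offspring links: r = (1/2)^2 = 1/4).
r to a first cousin = 1/8 (first cousins share one grandparent pair — two paths of length 4: r = 2·(1/2)^4 = 1/8).
Summing one r·B term per recipient: 3·0.25·0.379 + 1·0.125·0.446 = 0.34.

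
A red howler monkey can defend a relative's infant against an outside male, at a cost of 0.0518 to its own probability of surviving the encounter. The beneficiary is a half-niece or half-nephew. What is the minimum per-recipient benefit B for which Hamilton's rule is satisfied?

r to a half-niece or half-nephew = 1/8 (half-aunt/uncle↔niece/nephew: one path of length 3: r = (1/2)^3 = 1/8).
Hamilton's rule with n recipients of equal r: n·r·B > C, so B > C/(n·r) = 0.0518/(1·0.125) = 0.4144.

0.4144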